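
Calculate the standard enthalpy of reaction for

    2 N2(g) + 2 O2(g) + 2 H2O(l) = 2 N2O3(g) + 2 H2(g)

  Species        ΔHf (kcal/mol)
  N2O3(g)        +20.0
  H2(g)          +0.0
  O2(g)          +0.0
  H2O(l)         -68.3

Products: 2·(+20.0) + 2·(+0.0) = +40.0
Reactants: 2·(+0.0) + 2·(+0.0) + 2·(-68.3) = -136.6
ΔH° = (+40.0) − (-136.6) = 176.6 kcal/mol

ΔH° = 176.6 kcal/mol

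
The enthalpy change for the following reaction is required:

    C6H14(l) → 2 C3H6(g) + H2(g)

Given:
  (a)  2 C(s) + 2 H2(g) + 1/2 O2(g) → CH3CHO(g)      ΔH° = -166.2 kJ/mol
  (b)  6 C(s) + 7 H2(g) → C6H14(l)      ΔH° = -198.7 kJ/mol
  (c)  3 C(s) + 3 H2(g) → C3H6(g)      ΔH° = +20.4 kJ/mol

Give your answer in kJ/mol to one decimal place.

ΔH° = 239.5 kJ/mol

(a): not needed (CH3CHO(g) appears nowhere else).
(b) reversed (reverse to put C6H14(l) on the reactant side): +198.7 kJ/mol
(c) × 2 (×2 to match 2 C3H6(g) in the target): (2)·(+20.4) = +40.8 kJ/mol
Combining the equations, ΔH° = (-1)·(-198.7) + (2)·(+20.4) = 239.5 kJ/mol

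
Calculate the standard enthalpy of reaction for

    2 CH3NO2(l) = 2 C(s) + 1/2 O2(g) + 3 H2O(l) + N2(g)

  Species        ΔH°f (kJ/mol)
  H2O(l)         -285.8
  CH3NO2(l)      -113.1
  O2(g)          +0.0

ΔH°rxn = Σ nΔHf°(products) − Σ nΔHf°(reactants).
Products: 2·(+0.0) + 1/2·(+0.0) + 3·(-285.8) + 1·(+0.0) = -857.4
Reactants: 2·(-113.1) = -226.2
ΔHrxn = (-857.4) − (-226.2) = -631.2 kJ/mol

ΔHrxn = -631.2 kJ/mol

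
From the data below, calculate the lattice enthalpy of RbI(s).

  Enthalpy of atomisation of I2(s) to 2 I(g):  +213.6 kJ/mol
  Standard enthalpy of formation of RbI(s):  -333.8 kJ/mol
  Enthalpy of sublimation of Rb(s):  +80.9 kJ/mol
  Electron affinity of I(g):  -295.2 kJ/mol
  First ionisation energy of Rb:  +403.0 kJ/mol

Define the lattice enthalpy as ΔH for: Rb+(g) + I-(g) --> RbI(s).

ΔHf° = 1·ΔHsub + 1·(ΣIE) + 1/2·D(I2) + 1·EA + U
-333.8 = 1·(+80.9) + 1·(+403.0) + 1/2·(+213.6) + 1·(-295.2) + U
U = -333.8 − (+295.5) = -629.3 kJ/mol

U = -629.3 kJ/mol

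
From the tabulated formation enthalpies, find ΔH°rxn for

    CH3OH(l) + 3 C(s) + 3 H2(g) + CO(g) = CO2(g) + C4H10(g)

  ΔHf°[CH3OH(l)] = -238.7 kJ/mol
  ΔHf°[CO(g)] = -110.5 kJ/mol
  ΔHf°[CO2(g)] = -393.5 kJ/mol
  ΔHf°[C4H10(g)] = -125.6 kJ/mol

Products: 1·(-393.5) + 1·(-125.6) = -519.1
Reactants: 1·(-238.7) + 3·(+0.0) + 3·(+0.0) + 1·(-110.5) = -349.2
ΔH°rxn = (-519.1) − (-349.2) = -169.9 kJ/mol

ΔH°rxn = -169.9 kJ/mol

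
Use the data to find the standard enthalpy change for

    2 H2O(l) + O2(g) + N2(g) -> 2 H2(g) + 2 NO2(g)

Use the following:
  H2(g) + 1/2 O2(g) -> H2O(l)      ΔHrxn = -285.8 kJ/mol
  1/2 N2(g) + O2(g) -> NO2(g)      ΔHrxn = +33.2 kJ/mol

equation 1 reversed and × 2: (-2)·(-285.8) = +571.6 kJ/mol
equation 2 × 2: (2)·(+33.2) = +66.4 kJ/mol
Since enthalpy is a state function, ΔHrxn = (-2)·(-285.8) + (2)·(+33.2) = 638.0 kJ/mol

ΔHrxn = 638.0 kJ/mol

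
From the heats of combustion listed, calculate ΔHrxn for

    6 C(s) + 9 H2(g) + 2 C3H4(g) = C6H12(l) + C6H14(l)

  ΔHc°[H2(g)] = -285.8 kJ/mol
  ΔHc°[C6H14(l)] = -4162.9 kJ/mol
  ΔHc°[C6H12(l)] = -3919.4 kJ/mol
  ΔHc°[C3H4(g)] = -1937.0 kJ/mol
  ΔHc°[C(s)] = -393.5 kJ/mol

Using ΔH = Σ nΔHc°(reactants) − Σ nΔHc°(products):
= [6·(-393.5) + 9·(-285.8) + 2·(-1937.0)] − [1·(-3919.4) + 1·(-4162.9)]
= -724.9 kJ/mol

ΔHrxn = -724.9 kJ/mol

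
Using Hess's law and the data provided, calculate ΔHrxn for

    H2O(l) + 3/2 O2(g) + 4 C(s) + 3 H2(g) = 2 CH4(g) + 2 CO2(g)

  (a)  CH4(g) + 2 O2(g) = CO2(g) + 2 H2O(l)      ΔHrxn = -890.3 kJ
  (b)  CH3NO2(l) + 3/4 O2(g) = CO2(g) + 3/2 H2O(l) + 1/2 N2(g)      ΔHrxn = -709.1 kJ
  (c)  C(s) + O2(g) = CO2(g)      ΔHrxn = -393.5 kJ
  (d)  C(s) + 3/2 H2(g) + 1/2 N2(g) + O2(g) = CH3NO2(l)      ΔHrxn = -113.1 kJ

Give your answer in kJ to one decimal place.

ΔHrxn = -650.8 kJ

(a) reversed and × 2 (reverse to put CH4(g) on the product side; scale by 2 for the 2 CH4(g)): (-2)·(-890.3) = +1780.6 kJ
(b) × 2: (2)·(-709.1) = -1418.2 kJ
(c) × 2: (2)·(-393.5) = -787.0 kJ
(d) × 2 (×2 to match 3 H2(g) in the target): (2)·(-113.1) = -226.2 kJ
Since enthalpy is a state function, ΔHrxn = (-2)·(-890.3) + (2)·(-709.1) + (2)·(-393.5) + (2)·(-113.1) = -650.8 kJ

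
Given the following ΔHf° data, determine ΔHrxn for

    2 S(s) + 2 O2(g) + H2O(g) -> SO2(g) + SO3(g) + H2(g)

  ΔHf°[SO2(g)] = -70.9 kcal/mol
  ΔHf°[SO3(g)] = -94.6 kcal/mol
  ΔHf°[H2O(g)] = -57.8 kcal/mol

ΔHrxn = -107.7 kcal/mol

Products: 1·(-70.9) + 1·(-94.6) + 1·(+0.0) = -165.5
Reactants: 2·(+0.0) + 2·(+0.0) + 1·(-57.8) = -57.8
ΔHrxn = (-165.5) − (-57.8) = -107.7 kcal/mol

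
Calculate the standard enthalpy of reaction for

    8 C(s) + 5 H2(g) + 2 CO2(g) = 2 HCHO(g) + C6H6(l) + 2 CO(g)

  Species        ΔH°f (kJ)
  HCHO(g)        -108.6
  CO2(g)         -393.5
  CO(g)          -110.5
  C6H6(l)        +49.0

ΔH°rxn = Σ nΔHf°(products) − Σ nΔHf°(reactants).
Products: 2·(-108.6) + 1·(+49.0) + 2·(-110.5) = -389.2
Reactants: 8·(+0.0) + 5·(+0.0) + 2·(-393.5) = -787.0
ΔH° = (-389.2) − (-787.0) = 397.8 kJ

ΔH° = 397.8 kJ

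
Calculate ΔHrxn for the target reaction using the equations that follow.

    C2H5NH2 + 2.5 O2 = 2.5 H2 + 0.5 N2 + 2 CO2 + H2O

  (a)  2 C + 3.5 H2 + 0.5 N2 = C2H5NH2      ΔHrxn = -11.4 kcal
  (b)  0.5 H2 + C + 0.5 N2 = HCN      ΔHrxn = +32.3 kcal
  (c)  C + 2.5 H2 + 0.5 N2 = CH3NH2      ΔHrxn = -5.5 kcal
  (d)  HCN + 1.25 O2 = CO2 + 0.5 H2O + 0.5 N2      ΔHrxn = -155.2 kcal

(a) reversed: +11.4 kcal
(b) × 2: (2)·(+32.3) = +64.6 kcal
(c): not needed.
(d) × 2: (2)·(-155.2) = -310.4 kcal
ΔHrxn = (+11.4) + (+64.6) + (-310.4) = -234.4 kcal

ΔHrxn = -234.4 kcal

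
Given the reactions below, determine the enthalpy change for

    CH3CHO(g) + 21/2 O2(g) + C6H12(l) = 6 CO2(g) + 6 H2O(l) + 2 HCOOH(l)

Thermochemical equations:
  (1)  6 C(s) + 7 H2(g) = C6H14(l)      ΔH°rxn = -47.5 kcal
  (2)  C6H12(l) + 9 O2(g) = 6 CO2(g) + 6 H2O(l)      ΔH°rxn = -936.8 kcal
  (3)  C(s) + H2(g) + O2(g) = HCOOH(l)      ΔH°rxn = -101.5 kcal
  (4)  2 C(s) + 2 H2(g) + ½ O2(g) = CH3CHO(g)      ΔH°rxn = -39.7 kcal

(1): not needed (C6H14(l) appears nowhere else).
(2) as written (C6H12(l) already on the reactant side): -936.8 kcal
(3) × 2 (×2 to match 2 HCOOH(l) in the target): (2)·(-101.5) = -203.0 kcal
(4) reversed (CH3CHO(g) must end up as a reactant): +39.7 kcal
Combining the equations, ΔH°rxn = (1)·(-936.8) + (2)·(-101.5) + (-1)·(-39.7) = -1100.1 kcal

ΔH°rxn = -1100.1 kcal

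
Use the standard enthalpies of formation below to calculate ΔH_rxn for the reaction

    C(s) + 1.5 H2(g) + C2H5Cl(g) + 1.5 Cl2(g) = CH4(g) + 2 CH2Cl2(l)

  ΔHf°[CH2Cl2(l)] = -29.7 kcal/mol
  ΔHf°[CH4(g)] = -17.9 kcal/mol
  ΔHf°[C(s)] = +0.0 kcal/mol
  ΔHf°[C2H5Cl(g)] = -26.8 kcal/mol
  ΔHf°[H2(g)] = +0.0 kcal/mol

ΔH_rxn = -50.5 kcal/mol

ΔH°rxn = Σ nΔHf°(products) − Σ nΔHf°(reactants).
Products: 1·(-17.9) + 2·(-29.7) = -77.3
Reactants: 1·(+0.0) + 3/2·(+0.0) + 1·(-26.8) + 3/2·(+0.0) = -26.8
ΔH_rxn = (-77.3) − (-26.8) = -50.5 kcal/mol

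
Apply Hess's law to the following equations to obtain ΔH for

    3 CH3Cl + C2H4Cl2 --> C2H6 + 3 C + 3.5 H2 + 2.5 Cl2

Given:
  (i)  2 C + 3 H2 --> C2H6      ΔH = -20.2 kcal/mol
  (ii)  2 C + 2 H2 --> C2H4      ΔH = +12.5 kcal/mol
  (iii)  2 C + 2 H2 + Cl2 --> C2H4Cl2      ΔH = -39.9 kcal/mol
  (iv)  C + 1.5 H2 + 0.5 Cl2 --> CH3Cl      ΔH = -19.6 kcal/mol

(i) as written (C2H6 already on the product side): -20.2 kcal/mol
(ii): not needed (C2H4 appears nowhere else).
(iii) reversed (C2H4Cl2 must end up as a reactant): +39.9 kcal/mol
(iv) reversed and × 3 (CH3Cl must end up as a reactant; scale by 3 for the 3 CH3Cl): (-3)·(-19.6) = +58.8 kcal/mol
By Hess's law, ΔH = (1)·(-20.2) + (-1)·(-39.9) + (-3)·(-19.6) = 78.5 kcal/mol

ΔH = 78.5 kcal/mol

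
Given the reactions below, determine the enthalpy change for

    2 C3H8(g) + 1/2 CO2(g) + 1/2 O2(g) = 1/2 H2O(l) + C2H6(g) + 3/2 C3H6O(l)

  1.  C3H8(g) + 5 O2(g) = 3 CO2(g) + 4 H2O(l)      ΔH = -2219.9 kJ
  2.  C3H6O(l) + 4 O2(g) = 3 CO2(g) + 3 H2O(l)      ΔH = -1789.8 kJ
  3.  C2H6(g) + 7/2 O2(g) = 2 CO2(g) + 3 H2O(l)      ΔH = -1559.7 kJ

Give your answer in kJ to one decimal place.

ΔH = -195.4 kJ

eq. 1 × 2 (×2 to match 2 C3H8(g) in the target): (2)·(-2219.9) = -4439.8 kJ
eq. 2 reversed and × 3/2 (C3H6O(l) must end up as a product; ×3/2 to match 3/2 C3H6O(l) in the target): (-3/2)·(-1789.8) = +2684.7 kJ
eq. 3 reversed (reverse to put C2H6(g) on the product side): +1559.7 kJ
ΔH = (2)·(-2219.9) + (-3/2)·(-1789.8) + (-1)·(-1559.7) = -195.4 kJ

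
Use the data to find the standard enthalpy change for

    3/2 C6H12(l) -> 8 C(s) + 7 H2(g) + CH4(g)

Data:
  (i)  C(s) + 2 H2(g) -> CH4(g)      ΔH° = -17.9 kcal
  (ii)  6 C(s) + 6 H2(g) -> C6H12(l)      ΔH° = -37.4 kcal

ΔH° = 38.2 kcal

(i) as written (CH4(g) already on the product side): -17.9 kcal
(ii) reversed and × 3/2 (reverse to put C6H12(l) on the reactant side; scale by 3/2 for the 3/2 C6H12(l)): (-3/2)·(-37.4) = +56.1 kcal
Combining the equations, ΔH° = (-17.9) + (+56.1) = 38.2 kcal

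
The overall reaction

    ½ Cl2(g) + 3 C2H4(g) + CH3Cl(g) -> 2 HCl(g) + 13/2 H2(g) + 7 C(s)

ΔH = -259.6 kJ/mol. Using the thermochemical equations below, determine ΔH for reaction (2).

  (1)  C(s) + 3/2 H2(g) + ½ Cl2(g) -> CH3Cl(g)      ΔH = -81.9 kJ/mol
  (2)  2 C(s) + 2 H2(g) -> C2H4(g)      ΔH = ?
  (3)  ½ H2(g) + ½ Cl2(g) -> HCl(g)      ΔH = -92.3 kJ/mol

ΔH = 52.3 kJ/mol

(1) reversed: +81.9 kJ/mol
(2) reversed and × 3: contributes −3·x
(3) × 2: (2)·(-92.3) = -184.6 kJ/mol
-259.6 = (+81.9) + (-184.6) − 3·x
x = (-259.6 − (-102.7)) / (-3) = 52.3 kJ/mol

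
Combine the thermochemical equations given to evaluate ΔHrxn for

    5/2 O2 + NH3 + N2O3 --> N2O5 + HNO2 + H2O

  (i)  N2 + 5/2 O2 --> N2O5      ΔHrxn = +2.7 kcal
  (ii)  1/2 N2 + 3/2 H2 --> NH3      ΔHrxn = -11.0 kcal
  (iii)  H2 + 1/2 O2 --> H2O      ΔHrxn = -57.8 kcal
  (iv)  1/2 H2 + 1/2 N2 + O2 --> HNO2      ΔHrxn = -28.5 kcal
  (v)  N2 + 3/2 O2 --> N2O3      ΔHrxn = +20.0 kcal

ΔHrxn = -92.6 kcal

(i) as written (N2O5 already on the product side): +2.7 kcal
(ii) reversed (NH3 must end up as a reactant): +11.0 kcal
(iii) as written (H2O already on the product side): -57.8 kcal
(iv) as written (HNO2 already on the product side): -28.5 kcal
(v) reversed (N2O3 must end up as a reactant): -20.0 kcal
Combining the equations, ΔHrxn = (1)·(+2.7) + (-1)·(-11.0) + (1)·(-57.8) + (1)·(-28.5) + (-1)·(+20.0) = -92.6 kcal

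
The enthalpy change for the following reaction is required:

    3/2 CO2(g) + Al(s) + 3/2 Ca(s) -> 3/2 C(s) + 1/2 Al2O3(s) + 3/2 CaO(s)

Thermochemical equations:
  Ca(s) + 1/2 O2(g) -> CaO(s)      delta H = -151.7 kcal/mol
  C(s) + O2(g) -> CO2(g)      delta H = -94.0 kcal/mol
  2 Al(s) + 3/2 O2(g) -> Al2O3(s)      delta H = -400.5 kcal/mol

equation 1 × 3/2: (3/2)·(-151.7) = -227.55 kcal/mol
equation 2 reversed and × 3/2: (-3/2)·(-94.0) = +141.0 kcal/mol
equation 3 × 1/2: (1/2)·(-400.5) = -200.25 kcal/mol
Summing the manipulated equations, delta H = (3/2)·(-151.7) + (-3/2)·(-94.0) + (1/2)·(-400.5) = -286.8 kcal/mol

delta H = -286.8 kcal/mol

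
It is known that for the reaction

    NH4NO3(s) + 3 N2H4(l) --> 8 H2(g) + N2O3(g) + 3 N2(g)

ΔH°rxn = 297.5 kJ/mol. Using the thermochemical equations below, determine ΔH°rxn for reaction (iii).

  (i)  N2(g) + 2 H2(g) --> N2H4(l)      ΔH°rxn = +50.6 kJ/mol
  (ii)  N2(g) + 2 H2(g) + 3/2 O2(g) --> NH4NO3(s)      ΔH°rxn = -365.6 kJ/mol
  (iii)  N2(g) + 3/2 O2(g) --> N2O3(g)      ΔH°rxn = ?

ΔH°rxn = 83.7 kJ/mol

(i) reversed and × 3 (reverse to put N2H4(l) on the reactant side; ×3 to match 3 N2H4(l) in the target): (-3)·(+50.6) = -151.8 kJ/mol
(ii) reversed (NH4NO3(s) must end up as a reactant): +365.6 kJ/mol
(iii) as written (N2O3(g) already on the product side): contributes x
+297.5 = (-151.8) + (+365.6) + x
x = (+297.5 − (+213.8)) / (1) = 83.7 kJ/mol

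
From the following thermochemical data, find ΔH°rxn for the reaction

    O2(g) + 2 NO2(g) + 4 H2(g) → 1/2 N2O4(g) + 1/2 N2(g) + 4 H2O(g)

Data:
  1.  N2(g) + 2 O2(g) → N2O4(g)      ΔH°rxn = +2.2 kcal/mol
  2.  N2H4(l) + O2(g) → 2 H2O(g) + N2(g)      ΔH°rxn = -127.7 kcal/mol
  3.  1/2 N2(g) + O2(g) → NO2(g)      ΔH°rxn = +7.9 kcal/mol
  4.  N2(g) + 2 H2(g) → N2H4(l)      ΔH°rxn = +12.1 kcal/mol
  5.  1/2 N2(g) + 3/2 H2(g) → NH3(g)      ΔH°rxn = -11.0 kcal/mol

ΔH°rxn = -245.9 kcal/mol

eq. 1 × 1/2 (scale by 1/2 for the 1/2 N2O4(g)): (1/2)·(+2.2) = +1.1 kcal/mol
eq. 2 × 2 (×2 to match 4 H2O(g) in the target): (2)·(-127.7) = -255.4 kcal/mol
eq. 3 reversed and × 2 (NO2(g) must end up as a reactant; scale by 2 for the 2 NO2(g)): (-2)·(+7.9) = -15.8 kcal/mol
eq. 4 × 2: (2)·(+12.1) = +24.2 kcal/mol
eq. 5: not needed (NH3(g) appears nowhere else).
Since enthalpy is a state function, ΔH°rxn = (1/2)·(+2.2) + (2)·(-127.7) + (-2)·(+7.9) + (2)·(+12.1) = -245.9 kcal/mol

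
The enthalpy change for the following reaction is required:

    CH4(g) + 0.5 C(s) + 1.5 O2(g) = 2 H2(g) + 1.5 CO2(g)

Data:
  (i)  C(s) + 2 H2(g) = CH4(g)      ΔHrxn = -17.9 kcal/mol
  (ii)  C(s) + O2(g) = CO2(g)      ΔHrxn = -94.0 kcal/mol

(i) reversed (CH4(g) must end up as a reactant): +17.9 kcal/mol
(ii) × 3/2 (×3/2 to match 3/2 CO2(g) in the target): (3/2)·(-94.0) = -141.0 kcal/mol
ΔHrxn = (+17.9) + (-141.0) = -123.1 kcal/mol

ΔHrxn = -123.1 kcal/mol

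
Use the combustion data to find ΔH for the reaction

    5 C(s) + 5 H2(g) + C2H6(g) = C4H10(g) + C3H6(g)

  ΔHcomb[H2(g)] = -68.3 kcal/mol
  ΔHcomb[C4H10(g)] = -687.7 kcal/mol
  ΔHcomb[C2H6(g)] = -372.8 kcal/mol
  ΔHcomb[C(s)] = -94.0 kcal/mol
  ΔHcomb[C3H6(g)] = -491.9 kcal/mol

ΔH = -4.7 kcal/mol

Using ΔH = Σ nΔHc°(reactants) − Σ nΔHc°(products):
= [5·(-94.0) + 5·(-68.3) + 1·(-372.8)] − [1·(-687.7) + 1·(-491.9)]
= -4.7 kcal/mol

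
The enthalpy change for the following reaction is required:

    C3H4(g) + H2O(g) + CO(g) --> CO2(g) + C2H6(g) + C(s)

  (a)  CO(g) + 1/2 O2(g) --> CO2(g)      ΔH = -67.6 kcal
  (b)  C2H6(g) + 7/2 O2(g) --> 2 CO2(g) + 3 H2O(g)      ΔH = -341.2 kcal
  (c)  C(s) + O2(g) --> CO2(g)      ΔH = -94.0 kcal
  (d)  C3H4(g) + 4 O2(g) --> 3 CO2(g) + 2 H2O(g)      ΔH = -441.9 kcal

(a) as written: -67.6 kcal
(b) reversed: +341.2 kcal
(c) reversed: +94.0 kcal
(d) as written: -441.9 kcal
ΔH = (-67.6) + (+341.2) + (+94.0) + (-441.9) = -74.3 kcal

ΔH = -74.3 kcal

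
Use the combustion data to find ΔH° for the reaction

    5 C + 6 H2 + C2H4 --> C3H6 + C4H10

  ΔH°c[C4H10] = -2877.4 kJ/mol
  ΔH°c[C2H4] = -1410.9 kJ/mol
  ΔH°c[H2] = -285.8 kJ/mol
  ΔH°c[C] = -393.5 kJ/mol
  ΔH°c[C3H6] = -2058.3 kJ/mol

ΔH° = -157.5 kJ/mol

Using ΔH = Σ nΔHc°(reactants) − Σ nΔHc°(products):
= [5·(-393.5) + 6·(-285.8) + 1·(-1410.9)] − [1·(-2058.3) + 1·(-2877.4)]
= -157.5 kJ/mol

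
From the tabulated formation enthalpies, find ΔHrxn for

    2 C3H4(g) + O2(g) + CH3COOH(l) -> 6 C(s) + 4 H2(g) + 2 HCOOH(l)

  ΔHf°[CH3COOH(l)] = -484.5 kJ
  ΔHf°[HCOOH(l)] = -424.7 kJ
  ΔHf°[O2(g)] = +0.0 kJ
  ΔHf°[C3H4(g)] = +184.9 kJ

ΔH°rxn = Σ nΔHf°(products) − Σ nΔHf°(reactants).
Products: 6·(+0.0) + 4·(+0.0) + 2·(-424.7) = -849.4
Reactants: 2·(+184.9) + 1·(+0.0) + 1·(-484.5) = -114.7
ΔHrxn = (-849.4) − (-114.7) = -734.7 kJ

ΔHrxn = -734.7 kJ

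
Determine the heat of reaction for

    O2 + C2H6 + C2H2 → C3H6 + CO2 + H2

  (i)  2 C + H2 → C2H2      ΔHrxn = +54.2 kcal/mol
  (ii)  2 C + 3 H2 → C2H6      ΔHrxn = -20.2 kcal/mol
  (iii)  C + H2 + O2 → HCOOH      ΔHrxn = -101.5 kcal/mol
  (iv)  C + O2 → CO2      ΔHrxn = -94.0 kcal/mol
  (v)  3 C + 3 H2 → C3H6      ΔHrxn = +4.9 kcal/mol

(i) reversed: -54.2 kcal/mol
(ii) reversed: +20.2 kcal/mol
(iii): not needed.
(iv) as written: -94.0 kcal/mol
(v) as written: +4.9 kcal/mol
Combining the equations, ΔHrxn = (-1)·(+54.2) + (-1)·(-20.2) + (1)·(-94.0) + (1)·(+4.9) = -123.1 kcal/mol

ΔHrxn = -123.1 kcal/mol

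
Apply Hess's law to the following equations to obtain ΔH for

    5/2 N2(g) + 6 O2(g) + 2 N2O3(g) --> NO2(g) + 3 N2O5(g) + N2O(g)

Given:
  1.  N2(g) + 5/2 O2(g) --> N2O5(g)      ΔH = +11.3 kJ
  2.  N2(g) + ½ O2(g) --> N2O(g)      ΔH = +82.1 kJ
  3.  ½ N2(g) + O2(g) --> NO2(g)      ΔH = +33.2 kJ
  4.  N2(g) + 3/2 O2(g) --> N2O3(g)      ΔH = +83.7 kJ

ΔH = -18.2 kJ

eq. 1 × 3: (3)·(+11.3) = +33.9 kJ
eq. 2 as written: +82.1 kJ
eq. 3 as written: +33.2 kJ
eq. 4 reversed and × 2: (-2)·(+83.7) = -167.4 kJ
Combining the equations, ΔH = (+33.9) + (+82.1) + (+33.2) + (-167.4) = -18.2 kJ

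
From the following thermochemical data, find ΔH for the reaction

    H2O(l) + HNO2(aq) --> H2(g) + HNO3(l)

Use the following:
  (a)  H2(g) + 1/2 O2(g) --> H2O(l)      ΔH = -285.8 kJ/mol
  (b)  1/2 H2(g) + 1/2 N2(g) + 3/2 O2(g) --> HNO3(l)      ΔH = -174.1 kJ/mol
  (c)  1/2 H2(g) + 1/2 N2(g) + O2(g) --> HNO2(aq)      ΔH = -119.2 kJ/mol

ΔH = 230.9 kJ/mol

(a) reversed: +285.8 kJ/mol
(b) as written: -174.1 kJ/mol
(c) reversed: +119.2 kJ/mol
ΔH = (-1)·(-285.8) + (1)·(-174.1) + (-1)·(-119.2) = 230.9 kJ/mol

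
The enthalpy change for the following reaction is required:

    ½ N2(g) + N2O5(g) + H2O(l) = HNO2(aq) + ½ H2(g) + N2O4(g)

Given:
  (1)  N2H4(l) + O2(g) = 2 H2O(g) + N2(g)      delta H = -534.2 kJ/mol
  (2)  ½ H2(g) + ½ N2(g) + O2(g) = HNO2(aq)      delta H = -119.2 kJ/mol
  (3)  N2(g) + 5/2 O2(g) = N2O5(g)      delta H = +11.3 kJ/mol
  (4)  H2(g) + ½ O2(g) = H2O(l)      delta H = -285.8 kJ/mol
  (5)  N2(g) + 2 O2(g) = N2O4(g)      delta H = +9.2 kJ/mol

delta H = 164.5 kJ/mol

(1): not needed.
(2) as written: -119.2 kJ/mol
(3) reversed: -11.3 kJ/mol
(4) reversed: +285.8 kJ/mol
(5) as written: +9.2 kJ/mol
delta H = (-119.2) + (-11.3) + (+285.8) + (+9.2) = 164.5 kJ/mol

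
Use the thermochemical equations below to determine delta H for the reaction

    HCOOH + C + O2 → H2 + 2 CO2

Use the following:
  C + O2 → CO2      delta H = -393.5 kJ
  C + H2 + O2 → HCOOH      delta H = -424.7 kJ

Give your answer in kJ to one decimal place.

equation 1 × 2 (×2 to match 2 CO2 in the target): (2)·(-393.5) = -787.0 kJ
equation 2 reversed (HCOOH must end up as a reactant): +424.7 kJ
delta H = (-787.0) + (+424.7) = -362.3 kJ

delta H = -362.3 kJ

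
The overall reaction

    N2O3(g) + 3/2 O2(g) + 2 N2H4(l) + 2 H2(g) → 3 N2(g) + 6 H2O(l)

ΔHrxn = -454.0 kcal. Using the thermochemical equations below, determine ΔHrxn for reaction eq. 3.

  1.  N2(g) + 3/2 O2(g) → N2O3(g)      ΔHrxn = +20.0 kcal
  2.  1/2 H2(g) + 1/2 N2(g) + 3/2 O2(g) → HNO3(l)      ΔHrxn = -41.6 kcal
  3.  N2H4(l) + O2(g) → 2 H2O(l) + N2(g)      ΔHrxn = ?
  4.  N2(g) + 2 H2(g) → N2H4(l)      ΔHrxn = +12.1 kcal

ΔHrxn = -148.7 kcal

eq. 1 reversed: -20.0 kcal
eq. 2: not needed.
eq. 3 × 3: contributes 3·x
eq. 4 as written: +12.1 kcal
-454.0 = (-20.0) + (+12.1) + 3·x
x = (-454.0 − (-7.9)) / (3) = -148.7 kcal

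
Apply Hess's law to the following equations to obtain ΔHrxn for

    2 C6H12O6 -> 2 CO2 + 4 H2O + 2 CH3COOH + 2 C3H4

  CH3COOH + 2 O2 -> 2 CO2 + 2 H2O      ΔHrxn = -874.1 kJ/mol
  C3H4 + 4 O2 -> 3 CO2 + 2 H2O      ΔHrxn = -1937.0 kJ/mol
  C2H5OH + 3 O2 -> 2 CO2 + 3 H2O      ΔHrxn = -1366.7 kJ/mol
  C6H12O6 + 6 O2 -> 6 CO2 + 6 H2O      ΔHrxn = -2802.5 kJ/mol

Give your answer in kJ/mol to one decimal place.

equation 1 reversed and × 2 (reverse to put CH3COOH on the product side; ×2 to match 2 CH3COOH in the target): (-2)·(-874.1) = +1748.2 kJ/mol
equation 2 reversed and × 2 (reverse to put C3H4 on the product side; ×2 to match 2 C3H4 in the target): (-2)·(-1937.0) = +3874.0 kJ/mol
equation 3: not needed (C2H5OH appears nowhere else).
equation 4 × 2 (scale by 2 for the 2 C6H12O6): (2)·(-2802.5) = -5605.0 kJ/mol
ΔHrxn = (+1748.2) + (+3874.0) + (-5605.0) = 17.2 kJ/mol

ΔHrxn = 17.2 kJ/mol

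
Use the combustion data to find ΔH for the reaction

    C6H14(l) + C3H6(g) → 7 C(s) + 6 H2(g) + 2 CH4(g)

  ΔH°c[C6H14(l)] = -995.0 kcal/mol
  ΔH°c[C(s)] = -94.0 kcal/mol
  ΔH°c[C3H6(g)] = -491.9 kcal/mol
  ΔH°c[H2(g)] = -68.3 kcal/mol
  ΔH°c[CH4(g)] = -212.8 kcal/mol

ΔH = 6.5 kcal/mol

With combustion enthalpies, reactants minus products:
= [1·(-995.0) + 1·(-491.9)] − [7·(-94.0) + 6·(-68.3) + 2·(-212.8)]
= 6.5 kcal/mol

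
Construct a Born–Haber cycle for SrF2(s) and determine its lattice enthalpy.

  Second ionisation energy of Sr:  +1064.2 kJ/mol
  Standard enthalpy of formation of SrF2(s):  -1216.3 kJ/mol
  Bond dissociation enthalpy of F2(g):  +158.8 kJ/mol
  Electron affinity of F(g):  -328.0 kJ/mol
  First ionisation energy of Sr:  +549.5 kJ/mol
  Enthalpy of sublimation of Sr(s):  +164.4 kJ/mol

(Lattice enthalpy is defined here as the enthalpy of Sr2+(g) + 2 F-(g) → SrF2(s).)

ΔHf° = 1·ΔHsub + 1·(ΣIE) + 1·D(F2) + 2·EA + U
-1216.3 = 1·(+164.4) + 1·(+1613.7) + 1·(+158.8) + 2·(-328.0) + U
U = -1216.3 − (+1280.9) = -2497.2 kJ/mol

U = -2497.2 kJ/mol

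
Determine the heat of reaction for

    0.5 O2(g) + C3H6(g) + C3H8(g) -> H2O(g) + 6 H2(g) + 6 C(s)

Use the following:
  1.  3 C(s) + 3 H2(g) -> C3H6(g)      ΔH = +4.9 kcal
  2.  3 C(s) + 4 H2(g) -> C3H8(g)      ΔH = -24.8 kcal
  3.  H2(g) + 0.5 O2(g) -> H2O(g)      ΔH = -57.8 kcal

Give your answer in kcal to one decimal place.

ΔH = -37.9 kcal

eq. 1 reversed: -4.9 kcal
eq. 2 reversed: +24.8 kcal
eq. 3 as written: -57.8 kcal
Summing the manipulated equations, ΔH = (-1)·(+4.9) + (-1)·(-24.8) + (1)·(-57.8) = -37.9 kcal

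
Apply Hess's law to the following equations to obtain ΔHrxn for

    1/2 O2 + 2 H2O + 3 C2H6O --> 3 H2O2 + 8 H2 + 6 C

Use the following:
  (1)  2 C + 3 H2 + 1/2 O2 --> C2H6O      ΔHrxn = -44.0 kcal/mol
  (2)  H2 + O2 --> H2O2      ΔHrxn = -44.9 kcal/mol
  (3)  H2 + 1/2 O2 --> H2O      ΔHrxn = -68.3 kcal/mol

(1) reversed and × 3: (-3)·(-44.0) = +132.0 kcal/mol
(2) × 3: (3)·(-44.9) = -134.7 kcal/mol
(3) reversed and × 2: (-2)·(-68.3) = +136.6 kcal/mol
Since enthalpy is a state function, ΔHrxn = (-3)·(-44.0) + (3)·(-44.9) + (-2)·(-68.3) = 133.9 kcal/mol

ΔHrxn = 133.9 kcal/mol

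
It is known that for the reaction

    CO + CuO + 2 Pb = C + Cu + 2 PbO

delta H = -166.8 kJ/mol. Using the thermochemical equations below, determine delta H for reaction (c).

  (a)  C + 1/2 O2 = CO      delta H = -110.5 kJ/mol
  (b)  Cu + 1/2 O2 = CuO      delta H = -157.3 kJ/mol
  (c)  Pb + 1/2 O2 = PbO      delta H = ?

delta H = -217.3 kJ/mol

(a) reversed (CO must end up as a reactant): +110.5 kJ/mol
(b) reversed (CuO must end up as a reactant): +157.3 kJ/mol
(c) × 2 (×2 to match 2 PbO in the target): contributes 2·x
-166.8 = (+110.5) + (+157.3) + 2·x
x = (-166.8 − (+267.8)) / (2) = -217.3 kJ/mol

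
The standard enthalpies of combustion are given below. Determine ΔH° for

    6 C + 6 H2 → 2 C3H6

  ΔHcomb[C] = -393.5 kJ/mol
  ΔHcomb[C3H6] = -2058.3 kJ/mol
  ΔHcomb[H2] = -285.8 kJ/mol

ΔH° = 40.8 kJ/mol

Using ΔH = Σ nΔHc°(reactants) − Σ nΔHc°(products):
= [6·(-393.5) + 6·(-285.8)] − [2·(-2058.3)]
= 40.8 kJ/mol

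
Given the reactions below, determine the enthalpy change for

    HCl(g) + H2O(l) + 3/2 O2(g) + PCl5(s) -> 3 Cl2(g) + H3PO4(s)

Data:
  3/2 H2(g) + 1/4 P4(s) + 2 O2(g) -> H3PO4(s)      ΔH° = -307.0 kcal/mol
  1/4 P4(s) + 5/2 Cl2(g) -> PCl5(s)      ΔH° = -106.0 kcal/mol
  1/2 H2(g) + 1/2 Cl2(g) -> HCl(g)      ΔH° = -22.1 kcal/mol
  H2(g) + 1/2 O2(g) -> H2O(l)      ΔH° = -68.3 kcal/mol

equation 1 as written: -307.0 kcal/mol
equation 2 reversed: +106.0 kcal/mol
equation 3 reversed: +22.1 kcal/mol
equation 4 reversed: +68.3 kcal/mol
ΔH° = (-307.0) + (+106.0) + (+22.1) + (+68.3) = -110.6 kcal/mol

ΔH° = -110.6 kcal/mol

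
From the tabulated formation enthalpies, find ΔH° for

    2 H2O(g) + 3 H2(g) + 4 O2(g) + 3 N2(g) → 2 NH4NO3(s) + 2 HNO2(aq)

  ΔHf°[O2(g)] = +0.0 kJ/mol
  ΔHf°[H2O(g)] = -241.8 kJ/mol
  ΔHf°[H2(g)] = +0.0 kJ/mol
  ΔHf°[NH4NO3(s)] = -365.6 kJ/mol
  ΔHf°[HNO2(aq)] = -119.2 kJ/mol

ΔH° = -486.0 kJ/mol

Products: 2·(-365.6) + 2·(-119.2) = -969.6
Reactants: 2·(-241.8) + 3·(+0.0) + 4·(+0.0) + 3·(+0.0) = -483.6
ΔH° = (-969.6) − (-483.6) = -486.0 kJ/mol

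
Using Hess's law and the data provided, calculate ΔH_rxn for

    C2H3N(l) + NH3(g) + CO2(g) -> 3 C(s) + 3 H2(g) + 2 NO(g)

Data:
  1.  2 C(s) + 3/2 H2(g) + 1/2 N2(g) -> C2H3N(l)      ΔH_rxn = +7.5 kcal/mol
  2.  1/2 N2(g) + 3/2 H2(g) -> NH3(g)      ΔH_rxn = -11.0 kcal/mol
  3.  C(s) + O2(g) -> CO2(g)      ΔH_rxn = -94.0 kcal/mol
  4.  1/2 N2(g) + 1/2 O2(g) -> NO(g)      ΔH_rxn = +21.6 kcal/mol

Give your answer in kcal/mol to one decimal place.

eq. 1 reversed: -7.5 kcal/mol
eq. 2 reversed: +11.0 kcal/mol
eq. 3 reversed: +94.0 kcal/mol
eq. 4 × 2: (2)·(+21.6) = +43.2 kcal/mol
ΔH_rxn = (-7.5) + (+11.0) + (+94.0) + (+43.2) = 140.7 kcal/mol

ΔH_rxn = 140.7 kcal/mol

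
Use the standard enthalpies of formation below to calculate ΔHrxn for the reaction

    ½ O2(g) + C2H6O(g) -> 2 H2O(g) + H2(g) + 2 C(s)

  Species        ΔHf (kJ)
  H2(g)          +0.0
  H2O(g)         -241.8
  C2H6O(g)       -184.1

Products: 2·(-241.8) + 1·(+0.0) + 2·(+0.0) = -483.6
Reactants: 1/2·(+0.0) + 1·(-184.1) = -184.1
ΔHrxn = (-483.6) − (-184.1) = -299.5 kJ

ΔHrxn = -299.5 kJ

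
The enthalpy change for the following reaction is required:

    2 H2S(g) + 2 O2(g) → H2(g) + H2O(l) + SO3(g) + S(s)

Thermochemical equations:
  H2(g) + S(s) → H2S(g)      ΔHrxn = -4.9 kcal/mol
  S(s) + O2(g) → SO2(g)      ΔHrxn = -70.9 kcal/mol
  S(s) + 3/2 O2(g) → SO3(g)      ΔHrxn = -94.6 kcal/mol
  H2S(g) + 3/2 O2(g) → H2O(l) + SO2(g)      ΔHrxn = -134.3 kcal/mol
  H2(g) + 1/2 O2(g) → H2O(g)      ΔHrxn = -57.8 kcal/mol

ΔHrxn = -153.1 kcal/mol

equation 1 reversed: +4.9 kcal/mol
equation 2 reversed: +70.9 kcal/mol
equation 3 as written: -94.6 kcal/mol
equation 4 as written: -134.3 kcal/mol
equation 5: not needed.
Summing the manipulated equations, ΔHrxn = (+4.9) + (+70.9) + (-94.6) + (-134.3) = -153.1 kcal/mol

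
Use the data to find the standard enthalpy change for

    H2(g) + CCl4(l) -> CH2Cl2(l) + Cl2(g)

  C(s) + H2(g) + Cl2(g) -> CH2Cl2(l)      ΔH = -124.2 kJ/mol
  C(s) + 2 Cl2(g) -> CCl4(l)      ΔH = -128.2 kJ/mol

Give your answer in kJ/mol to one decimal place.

ΔH = 4.0 kJ/mol

equation 1 as written (CH2Cl2(l) already on the product side): -124.2 kJ/mol
equation 2 reversed (reverse to put CCl4(l) on the reactant side): +128.2 kJ/mol
ΔH = (-124.2) + (+128.2) = 4.0 kJ/mol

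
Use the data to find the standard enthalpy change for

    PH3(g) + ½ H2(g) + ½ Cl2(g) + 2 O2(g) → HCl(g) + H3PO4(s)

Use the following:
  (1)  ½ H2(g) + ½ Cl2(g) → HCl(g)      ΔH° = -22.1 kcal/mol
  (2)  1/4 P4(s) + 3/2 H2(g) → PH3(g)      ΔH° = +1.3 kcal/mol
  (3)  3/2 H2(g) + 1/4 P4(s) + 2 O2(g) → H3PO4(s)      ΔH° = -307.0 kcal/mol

(1) as written: -22.1 kcal/mol
(2) reversed: -1.3 kcal/mol
(3) as written: -307.0 kcal/mol
ΔH° = (-22.1) + (-1.3) + (-307.0) = -330.4 kcal/mol

ΔH° = -330.4 kcal/mol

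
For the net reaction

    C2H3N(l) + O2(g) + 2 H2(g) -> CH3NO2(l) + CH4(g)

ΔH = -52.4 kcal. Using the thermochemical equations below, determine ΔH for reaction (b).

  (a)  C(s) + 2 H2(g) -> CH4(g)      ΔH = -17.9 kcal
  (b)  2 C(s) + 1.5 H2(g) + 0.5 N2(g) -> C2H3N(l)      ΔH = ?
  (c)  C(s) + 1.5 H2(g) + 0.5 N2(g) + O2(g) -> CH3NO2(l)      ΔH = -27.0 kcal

ΔH = 7.5 kcal

(a) as written: -17.9 kcal
(b) reversed: contributes −x
(c) as written: -27.0 kcal
-52.4 = (-17.9) + (-27.0) − x
x = (-52.4 − (-44.9)) / (-1) = 7.5 kcal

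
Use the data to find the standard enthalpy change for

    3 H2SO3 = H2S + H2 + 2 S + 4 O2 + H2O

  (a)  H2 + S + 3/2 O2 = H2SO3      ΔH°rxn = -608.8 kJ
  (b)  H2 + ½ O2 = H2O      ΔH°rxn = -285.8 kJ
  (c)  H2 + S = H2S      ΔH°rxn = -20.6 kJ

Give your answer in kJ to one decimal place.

(a) reversed and × 3 (H2SO3 must end up as a reactant; scale by 3 for the 3 H2SO3): (-3)·(-608.8) = +1826.4 kJ
(b) as written (H2O already on the product side): -285.8 kJ
(c) as written (H2S already on the product side): -20.6 kJ
By Hess's law, ΔH°rxn = (+1826.4) + (-285.8) + (-20.6) = 1520.0 kJ

ΔH°rxn = 1520.0 kJ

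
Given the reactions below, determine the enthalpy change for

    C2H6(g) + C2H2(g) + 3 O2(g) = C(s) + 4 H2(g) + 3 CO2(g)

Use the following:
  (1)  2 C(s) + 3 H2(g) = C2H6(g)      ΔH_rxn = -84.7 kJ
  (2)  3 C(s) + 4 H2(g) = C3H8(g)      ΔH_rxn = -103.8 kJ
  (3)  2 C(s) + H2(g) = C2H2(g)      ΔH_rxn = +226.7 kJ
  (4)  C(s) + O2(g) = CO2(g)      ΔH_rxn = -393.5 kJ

(1) reversed (C2H6(g) must end up as a reactant): +84.7 kJ
(2): not needed (C3H8(g) appears nowhere else).
(3) reversed (reverse to put C2H2(g) on the reactant side): -226.7 kJ
(4) × 3 (scale by 3 for the 3 CO2(g)): (3)·(-393.5) = -1180.5 kJ
ΔH_rxn = (+84.7) + (-226.7) + (-1180.5) = -1322.5 kJ

ΔH_rxn = -1322.5 kJ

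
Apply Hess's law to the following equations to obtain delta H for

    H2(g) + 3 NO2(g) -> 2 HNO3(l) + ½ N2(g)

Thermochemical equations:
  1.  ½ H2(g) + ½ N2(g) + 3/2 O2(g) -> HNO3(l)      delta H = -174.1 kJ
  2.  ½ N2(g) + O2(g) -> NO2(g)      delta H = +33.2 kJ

delta H = -447.8 kJ

eq. 1 × 2 (×2 to match 2 HNO3(l) in the target): (2)·(-174.1) = -348.2 kJ
eq. 2 reversed and × 3 (NO2(g) must end up as a reactant; ×3 to match 3 NO2(g) in the target): (-3)·(+33.2) = -99.6 kJ
delta H = (-348.2) + (-99.6) = -447.8 kJ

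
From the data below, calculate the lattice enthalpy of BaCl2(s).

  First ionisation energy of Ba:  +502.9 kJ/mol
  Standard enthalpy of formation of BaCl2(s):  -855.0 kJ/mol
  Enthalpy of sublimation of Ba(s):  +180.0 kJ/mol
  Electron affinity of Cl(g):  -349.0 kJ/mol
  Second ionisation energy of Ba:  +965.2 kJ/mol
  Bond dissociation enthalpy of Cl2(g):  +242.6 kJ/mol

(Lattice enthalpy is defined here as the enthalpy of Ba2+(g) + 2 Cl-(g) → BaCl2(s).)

ΔHf° = 1·ΔHsub + 1·(ΣIE) + 1·D(Cl2) + 2·EA + U
-855.0 = 1·(+180.0) + 1·(+1468.1) + 1·(+242.6) + 2·(-349.0) + U
U = -855.0 − (+1192.7) = -2047.7 kJ/mol

U = -2047.7 kJ/mol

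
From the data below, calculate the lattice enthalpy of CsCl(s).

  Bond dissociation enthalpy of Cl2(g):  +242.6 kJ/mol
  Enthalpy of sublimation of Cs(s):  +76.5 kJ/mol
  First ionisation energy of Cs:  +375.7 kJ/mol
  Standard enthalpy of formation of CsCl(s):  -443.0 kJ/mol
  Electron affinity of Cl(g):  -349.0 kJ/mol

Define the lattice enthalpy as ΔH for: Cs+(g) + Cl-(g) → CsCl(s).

U = -667.5 kJ/mol

ΔHf° = 1·ΔHsub + 1·(ΣIE) + 1/2·D(Cl2) + 1·EA + U
-443.0 = 1·(+76.5) + 1·(+375.7) + 1/2·(+242.6) + 1·(-349.0) + U
U = -443.0 − (+224.5) = -667.5 kJ/mol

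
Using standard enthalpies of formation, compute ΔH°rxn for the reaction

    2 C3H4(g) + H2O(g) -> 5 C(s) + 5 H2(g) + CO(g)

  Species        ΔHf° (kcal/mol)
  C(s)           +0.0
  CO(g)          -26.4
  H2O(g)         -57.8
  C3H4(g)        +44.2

ΔH°rxn = -57.0 kcal/mol

Products: 5·(+0.0) + 5·(+0.0) + 1·(-26.4) = -26.4
Reactants: 2·(+44.2) + 1·(-57.8) = +30.6
ΔH°rxn = (-26.4) − (+30.6) = -57.0 kcal/mol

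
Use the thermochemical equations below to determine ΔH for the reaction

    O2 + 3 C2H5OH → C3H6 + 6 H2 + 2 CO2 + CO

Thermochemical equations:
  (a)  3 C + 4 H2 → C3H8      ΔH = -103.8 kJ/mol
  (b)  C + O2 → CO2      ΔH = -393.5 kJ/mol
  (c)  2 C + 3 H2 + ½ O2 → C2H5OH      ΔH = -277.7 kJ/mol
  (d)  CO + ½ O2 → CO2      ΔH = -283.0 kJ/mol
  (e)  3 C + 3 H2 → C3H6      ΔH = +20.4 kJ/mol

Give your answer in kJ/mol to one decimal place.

ΔH = -44.0 kJ/mol

(a): not needed.
(b) × 3: (3)·(-393.5) = -1180.5 kJ/mol
(c) reversed and × 3: (-3)·(-277.7) = +833.1 kJ/mol
(d) reversed: +283.0 kJ/mol
(e) as written: +20.4 kJ/mol
ΔH = (3)·(-393.5) + (-3)·(-277.7) + (-1)·(-283.0) + (1)·(+20.4) = -44.0 kJ/mol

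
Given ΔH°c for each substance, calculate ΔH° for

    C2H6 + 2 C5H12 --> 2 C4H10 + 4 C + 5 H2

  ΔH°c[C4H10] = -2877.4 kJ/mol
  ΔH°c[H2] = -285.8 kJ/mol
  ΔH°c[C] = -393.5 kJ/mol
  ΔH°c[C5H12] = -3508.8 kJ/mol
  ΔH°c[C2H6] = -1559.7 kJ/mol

With combustion enthalpies, reactants minus products:
= [1·(-1559.7) + 2·(-3508.8)] − [2·(-2877.4) + 4·(-393.5) + 5·(-285.8)]
= 180.5 kJ/mol

ΔH° = 180.5 kJ/mol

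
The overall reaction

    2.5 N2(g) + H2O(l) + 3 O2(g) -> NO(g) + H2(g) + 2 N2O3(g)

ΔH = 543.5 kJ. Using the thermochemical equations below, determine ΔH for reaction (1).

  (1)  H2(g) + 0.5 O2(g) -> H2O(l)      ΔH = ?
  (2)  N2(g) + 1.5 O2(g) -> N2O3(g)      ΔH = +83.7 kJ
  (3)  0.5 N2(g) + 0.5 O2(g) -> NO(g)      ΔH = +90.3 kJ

(1) reversed: contributes −x
(2) × 2: (2)·(+83.7) = +167.4 kJ
(3) as written: +90.3 kJ
+543.5 = (+167.4) + (+90.3) − x
x = (+543.5 − (+257.7)) / (-1) = -285.8 kJ

ΔH = -285.8 kJ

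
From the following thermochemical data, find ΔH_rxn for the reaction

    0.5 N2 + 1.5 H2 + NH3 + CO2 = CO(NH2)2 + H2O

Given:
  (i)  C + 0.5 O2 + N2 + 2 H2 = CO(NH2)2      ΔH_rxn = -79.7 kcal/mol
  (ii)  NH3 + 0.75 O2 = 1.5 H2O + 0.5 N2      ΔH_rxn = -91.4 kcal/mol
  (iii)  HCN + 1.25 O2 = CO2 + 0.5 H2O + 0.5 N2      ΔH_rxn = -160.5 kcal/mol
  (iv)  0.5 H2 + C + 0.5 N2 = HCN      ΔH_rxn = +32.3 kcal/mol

ΔH_rxn = -42.9 kcal/mol

(i) as written (CO(NH2)2 already on the product side): -79.7 kcal/mol
(ii) as written (NH3 already on the reactant side): -91.4 kcal/mol
(iii) reversed (reverse to put CO2 on the reactant side): +160.5 kcal/mol
(iv) reversed: -32.3 kcal/mol
ΔH_rxn = (1)·(-79.7) + (1)·(-91.4) + (-1)·(-160.5) + (-1)·(+32.3) = -42.9 kcal/mol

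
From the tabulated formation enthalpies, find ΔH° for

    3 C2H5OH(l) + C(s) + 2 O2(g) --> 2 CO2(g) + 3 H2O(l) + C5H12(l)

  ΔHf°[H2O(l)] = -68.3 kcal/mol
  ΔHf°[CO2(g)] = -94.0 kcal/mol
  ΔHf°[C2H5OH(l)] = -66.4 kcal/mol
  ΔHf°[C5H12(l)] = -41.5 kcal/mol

ΔH° = -235.2 kcal/mol

Products: 2·(-94.0) + 3·(-68.3) + 1·(-41.5) = -434.4
Reactants: 3·(-66.4) + 1·(+0.0) + 2·(+0.0) = -199.2
ΔH° = (-434.4) − (-199.2) = -235.2 kcal/mol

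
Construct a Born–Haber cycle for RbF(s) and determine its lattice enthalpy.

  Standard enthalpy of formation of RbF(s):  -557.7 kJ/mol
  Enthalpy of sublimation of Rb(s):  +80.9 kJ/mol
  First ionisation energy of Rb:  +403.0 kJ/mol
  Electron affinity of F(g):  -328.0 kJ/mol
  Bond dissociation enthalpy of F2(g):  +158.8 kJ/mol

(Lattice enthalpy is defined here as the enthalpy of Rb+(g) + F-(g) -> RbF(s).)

ΔHf° = 1·ΔHsub + 1·(ΣIE) + 1/2·D(F2) + 1·EA + U
-557.7 = 1·(+80.9) + 1·(+403.0) + 1/2·(+158.8) + 1·(-328.0) + U
U = -557.7 − (+235.3) = -793.0 kJ/mol

U = -793.0 kJ/mol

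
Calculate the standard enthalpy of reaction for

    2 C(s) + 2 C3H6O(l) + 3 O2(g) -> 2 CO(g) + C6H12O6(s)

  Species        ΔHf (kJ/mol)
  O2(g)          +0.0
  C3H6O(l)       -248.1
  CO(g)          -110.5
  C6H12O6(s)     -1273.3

ΔHrxn = -998.1 kJ/mol

ΔH°rxn = Σ nΔHf°(products) − Σ nΔHf°(reactants).
Products: 2·(-110.5) + 1·(-1273.3) = -1494.3
Reactants: 2·(+0.0) + 2·(-248.1) + 3·(+0.0) = -496.2
ΔHrxn = (-1494.3) − (-496.2) = -998.1 kJ/mol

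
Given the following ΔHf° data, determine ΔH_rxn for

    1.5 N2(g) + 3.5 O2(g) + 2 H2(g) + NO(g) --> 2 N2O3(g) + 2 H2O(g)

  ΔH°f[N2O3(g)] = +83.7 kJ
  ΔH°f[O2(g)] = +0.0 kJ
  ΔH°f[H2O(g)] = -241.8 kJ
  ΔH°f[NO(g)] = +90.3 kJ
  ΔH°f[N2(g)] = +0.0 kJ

ΔH°rxn = Σ nΔHf°(products) − Σ nΔHf°(reactants).
Products: 2·(+83.7) + 2·(-241.8) = -316.2
Reactants: 3/2·(+0.0) + 7/2·(+0.0) + 2·(+0.0) + 1·(+90.3) = +90.3
ΔH_rxn = (-316.2) − (+90.3) = -406.5 kJ

ΔH_rxn = -406.5 kJ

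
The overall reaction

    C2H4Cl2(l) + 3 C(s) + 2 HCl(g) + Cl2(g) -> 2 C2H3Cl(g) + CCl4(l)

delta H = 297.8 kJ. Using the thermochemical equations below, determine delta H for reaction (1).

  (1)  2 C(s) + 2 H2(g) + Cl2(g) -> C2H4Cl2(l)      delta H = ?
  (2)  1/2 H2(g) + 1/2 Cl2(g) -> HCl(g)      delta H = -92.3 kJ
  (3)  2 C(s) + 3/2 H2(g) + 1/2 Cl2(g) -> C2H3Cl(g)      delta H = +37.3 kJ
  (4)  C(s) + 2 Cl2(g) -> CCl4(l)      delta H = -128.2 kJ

(1) reversed: contributes −x
(2) reversed and × 2: (-2)·(-92.3) = +184.6 kJ
(3) × 2: (2)·(+37.3) = +74.6 kJ
(4) as written: -128.2 kJ
+297.8 = (+184.6) + (+74.6) + (-128.2) − x
x = (+297.8 − (+131.0)) / (-1) = -166.8 kJ

delta H = -166.8 kJ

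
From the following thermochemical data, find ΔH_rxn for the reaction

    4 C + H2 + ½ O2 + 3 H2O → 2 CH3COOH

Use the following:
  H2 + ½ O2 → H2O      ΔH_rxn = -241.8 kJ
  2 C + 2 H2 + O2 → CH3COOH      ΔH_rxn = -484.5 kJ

ΔH_rxn = -243.6 kJ

equation 1 reversed and × 3 (reverse to put H2O on the reactant side; ×3 to match 3 H2O in the target): (-3)·(-241.8) = +725.4 kJ
equation 2 × 2 (scale by 2 for the 2 CH3COOH): (2)·(-484.5) = -969.0 kJ
Since enthalpy is a state function, ΔH_rxn = (-3)·(-241.8) + (2)·(-484.5) = -243.6 kJ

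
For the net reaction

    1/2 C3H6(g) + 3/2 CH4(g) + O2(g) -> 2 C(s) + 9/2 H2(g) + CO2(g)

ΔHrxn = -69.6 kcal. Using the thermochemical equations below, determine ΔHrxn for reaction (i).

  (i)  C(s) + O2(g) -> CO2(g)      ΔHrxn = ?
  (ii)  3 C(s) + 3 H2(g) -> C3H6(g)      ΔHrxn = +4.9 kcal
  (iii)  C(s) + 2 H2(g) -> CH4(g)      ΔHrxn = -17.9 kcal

ΔHrxn = -94.0 kcal

(i) as written: contributes x
(ii) reversed and × 1/2: (-1/2)·(+4.9) = -2.45 kcal
(iii) reversed and × 3/2: (-3/2)·(-17.9) = +26.85 kcal
-69.6 = (-2.45) + (+26.85) + x
x = (-69.6 − (+24.4)) / (1) = -94.0 kcal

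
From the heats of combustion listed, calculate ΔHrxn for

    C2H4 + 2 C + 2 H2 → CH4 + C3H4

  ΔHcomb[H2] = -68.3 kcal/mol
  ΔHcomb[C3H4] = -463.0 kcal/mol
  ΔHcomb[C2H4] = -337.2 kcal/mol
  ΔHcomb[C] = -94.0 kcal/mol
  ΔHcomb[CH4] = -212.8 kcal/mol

ΔHrxn = 14.0 kcal/mol

Using ΔH = Σ nΔHc°(reactants) − Σ nΔHc°(products):
= [1·(-337.2) + 2·(-94.0) + 2·(-68.3)] − [1·(-212.8) + 1·(-463.0)]
= 14.0 kcal/mol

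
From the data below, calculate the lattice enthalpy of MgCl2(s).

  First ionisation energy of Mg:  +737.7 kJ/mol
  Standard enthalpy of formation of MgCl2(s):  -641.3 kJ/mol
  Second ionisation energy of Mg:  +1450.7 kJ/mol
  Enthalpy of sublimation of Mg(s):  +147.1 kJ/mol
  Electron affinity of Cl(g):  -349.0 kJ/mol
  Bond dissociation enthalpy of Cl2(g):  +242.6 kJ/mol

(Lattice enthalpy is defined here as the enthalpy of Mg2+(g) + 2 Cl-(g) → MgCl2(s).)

ΔHf° = 1·ΔHsub + 1·(ΣIE) + 1·D(Cl2) + 2·EA + U
-641.3 = 1·(+147.1) + 1·(+2188.4) + 1·(+242.6) + 2·(-349.0) + U
U = -641.3 − (+1880.1) = -2521.4 kJ/mol

U = -2521.4 kJ/mol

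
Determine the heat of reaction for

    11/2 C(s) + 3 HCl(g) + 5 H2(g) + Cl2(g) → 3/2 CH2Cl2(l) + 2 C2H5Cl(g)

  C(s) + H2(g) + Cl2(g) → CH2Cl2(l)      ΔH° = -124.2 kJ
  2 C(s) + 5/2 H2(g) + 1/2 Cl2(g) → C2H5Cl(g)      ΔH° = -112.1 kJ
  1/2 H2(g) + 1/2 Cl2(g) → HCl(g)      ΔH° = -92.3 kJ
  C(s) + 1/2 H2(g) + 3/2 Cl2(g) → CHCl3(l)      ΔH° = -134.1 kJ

ΔH° = -133.6 kJ

equation 1 × 3/2: (3/2)·(-124.2) = -186.3 kJ
equation 2 × 2: (2)·(-112.1) = -224.2 kJ
equation 3 reversed and × 3: (-3)·(-92.3) = +276.9 kJ
equation 4: not needed.
ΔH° = (-186.3) + (-224.2) + (+276.9) = -133.6 kJ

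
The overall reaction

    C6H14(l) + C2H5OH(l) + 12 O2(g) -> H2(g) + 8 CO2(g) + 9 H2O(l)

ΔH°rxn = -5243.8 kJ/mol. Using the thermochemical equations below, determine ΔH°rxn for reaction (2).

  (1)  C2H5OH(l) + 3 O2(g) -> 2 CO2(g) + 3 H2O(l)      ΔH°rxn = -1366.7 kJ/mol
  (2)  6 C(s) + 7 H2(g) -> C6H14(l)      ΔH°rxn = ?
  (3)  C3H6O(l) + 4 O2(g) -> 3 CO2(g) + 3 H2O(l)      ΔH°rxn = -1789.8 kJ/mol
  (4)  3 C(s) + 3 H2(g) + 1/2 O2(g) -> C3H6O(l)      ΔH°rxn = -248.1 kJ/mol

(1) as written: -1366.7 kJ/mol
(2) reversed: contributes −x
(3) × 2: (2)·(-1789.8) = -3579.6 kJ/mol
(4) × 2: (2)·(-248.1) = -496.2 kJ/mol
-5243.8 = (-1366.7) + (-3579.6) + (-496.2) − x
x = (-5243.8 − (-5442.5)) / (-1) = -198.7 kJ/mol

ΔH°rxn = -198.7 kJ/mol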